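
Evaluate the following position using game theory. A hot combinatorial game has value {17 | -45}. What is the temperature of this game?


The game is {17 | -45}, a switch {a | b} with numbers a > b.
Cooling {a | b} by t gives {a - t | b + t}, which stops being hot when a - t = b + t, i.e. at t = (a - b)/2. So the temperature of a switch is (a - b)/2.
Temperature = (Left option - Right option) / 2
= (17 - (-45)) / 2
= 62 / 2
= 31

31


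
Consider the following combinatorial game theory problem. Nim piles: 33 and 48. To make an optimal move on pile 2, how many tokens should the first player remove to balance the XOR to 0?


Piles: 33 and 48
Current XOR: 33 XOR 48 = 17 (non-zero, so this is an N-position).
To make the XOR zero, we need to find a move that balances the piles.
For pile 2 (size 48): target = 48 XOR 17 = 33
We reduce pile 2 from 48 to 33.
Tokens removed: 48 - 33 = 15
Verification: 33 XOR 33 = 0

15


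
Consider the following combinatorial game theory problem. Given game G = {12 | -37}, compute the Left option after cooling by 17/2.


Original game: {12 | -37} (a switch {a | b} with a > b).
Cooling by t (for t below the temperature (a - b)/2 = 49/2) taxes each move by t: {a | b} cooled by t is {a - t | b + t}.
Cooling amount: t = 17/2
Cooled Left option: 12 - 17/2 = 7/2
Cooled Right option: -37 + 17/2 = -57/2
Cooled game: {7/2 | -57/2}
Left option = 7/2

7/2


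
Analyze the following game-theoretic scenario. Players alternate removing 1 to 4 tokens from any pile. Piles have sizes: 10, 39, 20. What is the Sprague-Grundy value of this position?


Subtraction set: {1, 2, 3, 4}
For this subtraction set, G(n) = n mod 5 (period = max + 1 = 5).
Pile 1 (size 10): G(10) = 10 mod 5 = 0
Pile 2 (size 39): G(39) = 39 mod 5 = 4
Pile 3 (size 20): G(20) = 20 mod 5 = 0
Total Grundy value = XOR of all: 0 XOR 4 XOR 0 = 4

4


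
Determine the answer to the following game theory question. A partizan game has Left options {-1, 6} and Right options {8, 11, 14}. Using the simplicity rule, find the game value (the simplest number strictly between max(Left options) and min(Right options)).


Left options: {-1, 6}, max = 6
Right options: {8, 11, 14}, min = 8
All options are numbers and max(Left) < min(Right), so by the simplicity theorem the value is the simplest (earliest-born) number strictly between 6 and 8.
The only integer strictly between 6 and 8 is 7.
No non-integer in the interval can be simpler: if x is a non-integer in the interval, then floor(x) or ceil(x) also lies in the interval (the interval contains an integer), and both are proper prefixes of x's sign expansion, i.e. born earlier. So the game value is 7.
Game value = 7

7


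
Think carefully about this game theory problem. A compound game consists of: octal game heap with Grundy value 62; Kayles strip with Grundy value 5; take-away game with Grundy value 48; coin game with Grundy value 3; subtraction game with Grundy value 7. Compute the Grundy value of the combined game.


By the Sprague-Grundy theorem, the Grundy value of a sum of games is the XOR of individual Grundy values.
octal game heap: Grundy value = 62. Running XOR: 0 XOR 62 = 62
Kayles strip: Grundy value = 5. Running XOR: 62 XOR 5 = 59
take-away game: Grundy value = 48. Running XOR: 59 XOR 48 = 11
coin game: Grundy value = 3. Running XOR: 11 XOR 3 = 8
subtraction game: Grundy value = 7. Running XOR: 8 XOR 7 = 15
The combined Grundy value is 15.

15


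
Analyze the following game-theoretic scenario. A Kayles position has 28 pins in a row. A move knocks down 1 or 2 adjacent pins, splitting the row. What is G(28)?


Kayles: a move removes 1 or 2 adjacent pins from a contiguous row.
Removing pins from a row of k leaves two independent rows (a, b) with a + b = k - 1 (one pin) or a + b = k - 2 (two pins); an end removal gives a = 0.
By Sprague-Grundy, G(k) = mex{ G(a) XOR G(b) } over all these splits. G(0) = 0.
G(1): splits (0,0):0^0=0 -> mex({0}) = 1
G(2): splits (0,1):0^1=1 (0,0):0^0=0 -> mex({0, 1}) = 2
G(3): splits (0,2):0^2=2 (1,1):1^1=0 (0,1):0^1=1 -> mex({0, 1, 2}) = 3
G(4): splits (0,3):0^3=3 (1,2):1^2=3 (0,2):0^2=2 (1,1):1^1=0 -> mex({0, 2, 3}) = 1
G(5): splits (0,4):0^1=1 (1,3):1^3=2 (2,2):2^2=0 (0,3):0^3=3 (1,2):1^2=3 -> mex({0, 1, 2, 3}) = 4
G(6) = mex({0, 1, 2, 4}) = 3
G(7) = mex({0, 1, 3, 4, 5}) = 2
G(8) = mex({0, 2, 3, 5, 6}) = 1
G(9) = mex({0, 1, 2, 3, 6, 7}) = 4
G(10) = mex({0, 1, 3, 4, 5, 7}) = 2
G(11) = mex({0, 1, 2, 3, 4, 5}) = 6
G(12) = mex({0, 1, 2, 3, 5, 6, 7}) = 4
G(13) = mex({0, 2, 3, 4, 6, 7}) = 1
G(14) = mex({0, 1, 4, 5, 6, 7}) = 2
G(15) = mex({0, 1, 2, 3, 4, 5, 6}) = 7
G(16) = mex({0, 2, 3, 5, 6, 7}) = 1
G(17) = mex({0, 1, 2, 3, 5, 6, 7}) = 4
G(18) = mex({0, 1, 2, 4, 5, 6}) = 3
G(19) = mex({0, 1, 3, 4, 5, 7}) = 2
G(20) = mex({0, 2, 3, 4, 5, 6, 7}) = 1
G(21) = mex({0, 1, 2, 3, 5, 6, 7}) = 4
G(22) = mex({0, 1, 2, 3, 4, 5, 7}) = 6
G(23) = mex({0, 1, 2, 3, 4, 5, 6}) = 7
G(24) = mex({0, 1, 2, 3, 5, 6, 7}) = 4
G(25) = mex({0, 2, 3, 4, 6, 7}) = 1
G(26) = mex({0, 1, 3, 4, 5, 6, 7}) = 2
G(27) = mex({0, 1, 2, 3, 4, 5, 6, 7}) = 8
G(28) = mex({0, 1, 2, 3, 4, 6, 7, 8}) = 5
Therefore G(28) = 5.

5


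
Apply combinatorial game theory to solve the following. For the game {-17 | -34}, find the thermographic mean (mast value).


Game = {-17 | -34}, a switch {a | b} with numbers a > b.
Its thermograph has left wall a - t and right wall b + t, which meet at t = (a - b)/2, where both equal (a + b)/2. So the mast (mean value) is at (a + b)/2.
Mean = (-17 + (-34))/2 = -51/2 = -51/2

-51/2


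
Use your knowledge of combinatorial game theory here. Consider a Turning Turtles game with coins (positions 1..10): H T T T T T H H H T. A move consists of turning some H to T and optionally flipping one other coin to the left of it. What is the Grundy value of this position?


Coins: H T T T T T H H H T
Key fact: a single head at position k behaves exactly like a Nim heap of size k (turning it to T and optionally flipping a coin at j < k corresponds to moving the heap from k to j, or to 0), and heads combine as a disjunctive sum (two heads at the same place would cancel, matching j XOR j = 0). So the Nim-value is the XOR of the 1-indexed positions of the heads.
Face-up positions (1-indexed): [1, 7, 8, 9]
XOR 0 with 1: 0 XOR 1 = 1
XOR 1 with 7: 1 XOR 7 = 6
XOR 6 with 8: 6 XOR 8 = 14
XOR 14 with 9: 14 XOR 9 = 7
Nim-value = 7

7


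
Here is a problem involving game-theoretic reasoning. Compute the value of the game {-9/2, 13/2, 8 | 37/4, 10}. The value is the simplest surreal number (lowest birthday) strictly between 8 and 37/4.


Left options: {-9/2, 13/2, 8}, max = 8
Right options: {37/4, 10}, min = 37/4
All options are numbers and max(Left) < min(Right), so by the simplicity theorem the value is the simplest (earliest-born) number strictly between 8 and 37/4.
The only integer strictly between 8 and 37/4 is 9.
No non-integer in the interval can be simpler: if x is a non-integer in the interval, then floor(x) or ceil(x) also lies in the interval (the interval contains an integer), and both are proper prefixes of x's sign expansion, i.e. born earlier. So the game value is 9.
Game value = 9

9


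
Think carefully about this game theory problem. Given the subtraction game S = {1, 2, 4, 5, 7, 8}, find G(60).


The subtraction set is S = {1, 2, 4, 5, 7, 8}.
G(k) = mex{ G(k - s) : s in S, s <= k }. We compute iteratively: G(0) = 0.
G(1) = mex({0}) = 1
G(2) = mex({0, 1}) = 2
G(3) = mex({1, 2}) = 0
G(4) = mex({0, 2}) = 1
G(5) = mex({0, 1}) = 2
G(6) = mex({1, 2}) = 0
G(7) = mex({0, 2}) = 1
G(8) = mex({0, 1}) = 2
G(9) = mex({1, 2}) = 0
G(10) = mex({0, 2}) = 1
Observe that G(3)..G(10) = 0, 1, 2, 0, 1, 2, 0, 1 repeats G(0)..G(7) = 0, 1, 2, 0, 1, 2, 0, 1.
For k >= max(S) = 8, G(k) is determined by the previous 8 values G(k-8)..G(k-1); a window of 8 consecutive values has recurred shifted by 3, so by induction G(k + 3) = G(k) for all k >= 0: the sequence is periodic from the start with period 3.
One period: G(0..2) = 0, 1, 2.
60 mod 3 = 0, so G(60) = G(0) = 0.

0


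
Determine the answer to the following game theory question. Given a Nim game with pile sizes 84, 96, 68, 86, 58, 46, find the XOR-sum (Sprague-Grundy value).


We need the XOR (exclusive or) of all pile sizes.
After XOR-ing pile 1 (size 84): 0 XOR 84 = 84
After XOR-ing pile 2 (size 96): 84 XOR 96 = 52
After XOR-ing pile 3 (size 68): 52 XOR 68 = 112
After XOR-ing pile 4 (size 86): 112 XOR 86 = 38
After XOR-ing pile 5 (size 58): 38 XOR 58 = 28
After XOR-ing pile 6 (size 46): 28 XOR 46 = 50
The Nim-value of this position is 50.

50


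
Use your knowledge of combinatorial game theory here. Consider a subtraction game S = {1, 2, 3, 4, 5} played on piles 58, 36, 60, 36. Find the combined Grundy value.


Subtraction set: {1, 2, 3, 4, 5}
For this subtraction set, G(n) = n mod 6 (period = max + 1 = 6).
Pile 1 (size 58): G(58) = 58 mod 6 = 4
Pile 2 (size 36): G(36) = 36 mod 6 = 0
Pile 3 (size 60): G(60) = 60 mod 6 = 0
Pile 4 (size 36): G(36) = 36 mod 6 = 0
Total Grundy value = XOR of all: 4 XOR 0 XOR 0 XOR 0 = 4

4


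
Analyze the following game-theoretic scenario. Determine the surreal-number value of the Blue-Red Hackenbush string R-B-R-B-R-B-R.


Edges (from ground): R-B-R-B-R-B-R
By Berlekamp's sign-expansion rule, a Blue-Red Hackenbush stalk has the value of the surreal number whose sign sequence is the edge sequence with B -> + and R -> -.
Sign sequence: -+-+-+-
Trace the sign expansion in the surreal number tree, starting from 0:
Edge 1: R (sign -) -> bounds (-inf, 0), value = -1
Edge 2: B (sign +) -> bounds (-1, 0), value = -1/2
Edge 3: R (sign -) -> bounds (-1, -1/2), value = -3/4
Edge 4: B (sign +) -> bounds (-3/4, -1/2), value = -5/8
Edge 5: R (sign -) -> bounds (-3/4, -5/8), value = -11/16
Edge 6: B (sign +) -> bounds (-11/16, -5/8), value = -21/32
Edge 7: R (sign -) -> bounds (-11/16, -21/32), value = -43/64
Game value = -43/64

-43/64


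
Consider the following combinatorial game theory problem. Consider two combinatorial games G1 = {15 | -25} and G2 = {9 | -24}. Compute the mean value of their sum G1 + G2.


G1 = {15 | -25}, G2 = {9 | -24}
Each is a switch {a | b} with numbers a > b; its mean value is (a + b)/2, and mean value is additive over game sums: m(G1 + G2) = m(G1) + m(G2).
Mean of G1 = (15 + (-25))/2 = -10/2 = -5
Mean of G2 = (9 + (-24))/2 = -15/2 = -15/2
Mean of G1 + G2 = -5 + -15/2 = -25/2

-25/2


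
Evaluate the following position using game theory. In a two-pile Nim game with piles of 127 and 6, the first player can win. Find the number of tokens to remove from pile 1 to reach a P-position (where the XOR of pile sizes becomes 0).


Piles: 127 and 6
Current XOR: 127 XOR 6 = 121 (non-zero, so this is an N-position).
To make the XOR zero, we need to find a move that balances the piles.
For pile 1 (size 127): target = 127 XOR 121 = 6
We reduce pile 1 from 127 to 6.
Tokens removed: 127 - 6 = 121
Verification: 6 XOR 6 = 0

121


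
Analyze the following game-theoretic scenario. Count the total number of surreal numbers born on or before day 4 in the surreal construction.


Day 0: {|} = 0 is born. Count = 1.
Day n: the number of surreal numbers born by day n is 2^(n+1) - 1.
By day 0: 2^1 - 1 = 1
By day 1: 2^2 - 1 = 3
By day 2: 2^3 - 1 = 7
By day 3: 2^4 - 1 = 15
By day 4: 2^5 - 1 = 31
By day 4: 31 surreal numbers.

31


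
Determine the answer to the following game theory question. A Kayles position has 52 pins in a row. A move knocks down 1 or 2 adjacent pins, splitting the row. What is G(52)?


Kayles: a move removes 1 or 2 adjacent pins from a contiguous row.
Removing pins from a row of k leaves two independent rows (a, b) with a + b = k - 1 (one pin) or a + b = k - 2 (two pins); an end removal gives a = 0.
By Sprague-Grundy, G(k) = mex{ G(a) XOR G(b) } over all these splits. G(0) = 0.
G(1): splits (0,0):0^0=0 -> mex({0}) = 1
G(2): splits (0,1):0^1=1 (0,0):0^0=0 -> mex({0, 1}) = 2
G(3): splits (0,2):0^2=2 (1,1):1^1=0 (0,1):0^1=1 -> mex({0, 1, 2}) = 3
G(4): splits (0,3):0^3=3 (1,2):1^2=3 (0,2):0^2=2 (1,1):1^1=0 -> mex({0, 2, 3}) = 1
G(5): splits (0,4):0^1=1 (1,3):1^3=2 (2,2):2^2=0 (0,3):0^3=3 (1,2):1^2=3 -> mex({0, 1, 2, 3}) = 4
G(6) = mex({0, 1, 2, 4}) = 3
G(7) = mex({0, 1, 3, 4, 5}) = 2
G(8) = mex({0, 2, 3, 5, 6}) = 1
G(9) = mex({0, 1, 2, 3, 6, 7}) = 4
G(10) = mex({0, 1, 3, 4, 5, 7}) = 2
G(11) = mex({0, 1, 2, 3, 4, 5}) = 6
G(12) = mex({0, 1, 2, 3, 5, 6, 7}) = 4
G(13) = mex({0, 2, 3, 4, 6, 7}) = 1
G(14) = mex({0, 1, 4, 5, 6, 7}) = 2
G(15) = mex({0, 1, 2, 3, 4, 5, 6}) = 7
G(16) = mex({0, 2, 3, 5, 6, 7}) = 1
G(17) = mex({0, 1, 2, 3, 5, 6, 7}) = 4
G(18) = mex({0, 1, 2, 4, 5, 6}) = 3
G(19) = mex({0, 1, 3, 4, 5, 7}) = 2
G(20) = mex({0, 2, 3, 4, 5, 6, 7}) = 1
G(21) = mex({0, 1, 2, 3, 5, 6, 7}) = 4
G(22) = mex({0, 1, 2, 3, 4, 5, 7}) = 6
G(23) = mex({0, 1, 2, 3, 4, 5, 6}) = 7
G(24) = mex({0, 1, 2, 3, 5, 6, 7}) = 4
G(25) = mex({0, 2, 3, 4, 6, 7}) = 1
G(26) = mex({0, 1, 3, 4, 5, 6, 7}) = 2
G(27) = mex({0, 1, 2, 3, 4, 5, 6, 7}) = 8
G(28) = mex({0, 1, 2, 3, 4, 6, 7, 8}) = 5
G(29) = mex({0, 1, 2, 3, 5, 6, 7, 8, 9}) = 4
G(30) = mex({0, 1, 2, 3, 4, 5, 6, 9, 10}) = 7
G(31) = mex({0, 1, 3, 4, 5, 7, 10, 11}) = 2
G(32) = mex({0, 2, 3, 4, 5, 6, 7, 9, 11}) = 1
G(33) = mex({0, 1, 2, 3, 4, 5, 6, 7, 9, 12}) = 8
G(34) = mex({0, 1, 2, 3, 4, 5, 7, 8, 11, 12}) = 6
G(35) = mex({0, 1, 2, 3, 4, 5, 6, 8, 9, 10, 11}) = 7
G(36) = mex({0, 1, 2, 3, 5, 6, 7, 9, 10}) = 4
G(37) = mex({0, 2, 3, 4, 6, 7, 9, 10, 11, 12}) = 1
G(38) = mex({0, 1, 3, 4, 5, 6, 7, 9, 10, 11, 12}) = 2
G(39) = mex({0, 1, 2, 4, 5, 6, 7, 9, 10, 12, 14}) = 3
G(40) = mex({0, 2, 3, 4, 6, 7, 11, 12, 14}) = 1
G(41) = mex({0, 1, 2, 3, 5, 6, 7, 9, 10, 11, 12}) = 4
G(42) = mex({0, 1, 2, 3, 4, 5, 6, 9, 10}) = 7
G(43) = mex({0, 1, 3, 4, 5, 7, 9, 10, 12, 15}) = 2
G(44) = mex({0, 2, 3, 4, 5, 6, 7, 9, 10, 12, 15}) = 1
G(45) = mex({0, 1, 2, 3, 4, 5, 6, 7, 9, 10, 12, 14}) = 8
G(46) = mex({0, 1, 3, 4, 5, 7, 8, 11, 12, 14}) = 2
G(47) = mex({0, 1, 2, 3, 4, 5, 6, 8, 9, 10, 11, 12}) = 7
G(48) = mex({0, 1, 2, 3, 5, 6, 7, 9, 10}) = 4
G(49) = mex({0, 2, 3, 4, 6, 7, 9, 10, 11, 12, 15}) = 1
G(50) = mex({0, 1, 4, 5, 6, 7, 9, 11, 12, 14, 15}) = 2
G(51) = mex({0, 1, 2, 3, 4, 5, 6, 7, 9, 12, 14, 15}) = 8
G(52) = mex({0, 2, 3, 4, 5, 6, 7, 8, 11, 12, 15}) = 1
Therefore G(52) = 1.

1


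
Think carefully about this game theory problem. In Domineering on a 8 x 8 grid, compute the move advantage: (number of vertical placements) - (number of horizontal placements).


Board is 8 x 8 (rows x cols).
Left (vertical) placements: (rows-1) * cols = 7 * 8 = 56
Right (horizontal) placements: rows * (cols-1) = 8 * 7 = 56
Advantage = Left - Right = 56 - 56 = 0

0


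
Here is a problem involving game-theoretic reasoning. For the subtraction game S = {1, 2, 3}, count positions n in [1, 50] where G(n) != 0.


Subtraction set S = {1, 2, 3}, so G(n) = n mod 4.
G(n) = 0 when n is a multiple of 4.
Multiples of 4 in [1, 50]: 12
N-positions (nonzero Grundy) = 50 - 12 = 38

38


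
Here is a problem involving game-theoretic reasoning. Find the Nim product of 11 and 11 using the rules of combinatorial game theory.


Nim multiplication is bilinear over XOR: (u XOR v) * w = (u*w) XOR (v*w).
So we split each operand into its bit components and XOR the pairwise Nim products.
11 = 1 + 2 + 8 (as XOR of powers of 2).
11 = 1 + 2 + 8 (as XOR of powers of 2).
Using the standard Nim-product table on single bits:
  2*2 = 3,   2*4 = 8,   2*8 = 12,
  4*4 = 6,   4*8 = 11,  8*8 = 13,
and  1*x = x (identity), k*l = l*k (commutative).
Pairwise Nim products:
  1 * 1 = 1
  1 * 2 = 2
  1 * 8 = 8
  2 * 1 = 2
  2 * 2 = 3
  2 * 8 = 12
  8 * 1 = 8
  8 * 2 = 12
  8 * 8 = 13
XOR them: 1 XOR 2 XOR 8 XOR 2 XOR 3 XOR 12 XOR 8 XOR 12 XOR 13 = 15.
Result: 11 * 11 = 15 (in Nim).

15


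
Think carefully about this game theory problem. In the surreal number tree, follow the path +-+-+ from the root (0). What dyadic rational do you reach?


Sign expansion: +-+-+
Rule: track bounds (lo, hi), initially (-inf, +inf). On '+', the current value becomes lo and we move to the simplest number in (value, hi): value + 1 if hi = +inf, otherwise the midpoint (value + hi)/2. On '-', the current value becomes hi and we move to value - 1 if lo = -inf, otherwise the midpoint (lo + value)/2.
Start at 0.
Step 1: sign = +, move right. Bounds: (0, +inf). Value = 1
Step 2: sign = -, move left. Bounds: (0, 1). Value = 1/2
Step 3: sign = +, move right. Bounds: (1/2, 1). Value = 3/4
Step 4: sign = -, move left. Bounds: (1/2, 3/4). Value = 5/8
Step 5: sign = +, move right. Bounds: (5/8, 3/4). Value = 11/16
The surreal number with sign expansion +-+-+ is 11/16.

11/16


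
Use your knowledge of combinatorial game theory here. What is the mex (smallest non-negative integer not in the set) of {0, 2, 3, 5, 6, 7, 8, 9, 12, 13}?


Set = {0, 2, 3, 5, 6, 7, 8, 9, 12, 13}
0 is in the set.
1 is NOT in the set. This is the mex.
mex = 1

1


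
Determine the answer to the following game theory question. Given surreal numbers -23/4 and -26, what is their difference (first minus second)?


x = -23/4, y = -26
Converting to common denominator: 4
x = -23/4, y = -104/4
x - y = -23/4 - -26 = 81/4

81/4


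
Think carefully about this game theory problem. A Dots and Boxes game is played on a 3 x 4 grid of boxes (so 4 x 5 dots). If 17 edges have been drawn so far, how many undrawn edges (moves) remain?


Grid: 3 x 4 boxes, i.e. 4 rows and 5 columns of dots.
Horizontal edges: (rows + 1) * cols = 4 * 4 = 16
Vertical edges: rows * (cols + 1) = 3 * 5 = 15
Total edges: 16 + 15 = 31
Edges drawn: 17
Remaining: 31 - 17 = 14

14


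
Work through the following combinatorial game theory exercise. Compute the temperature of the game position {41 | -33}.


The game is {41 | -33}, a switch {a | b} with numbers a > b.
Cooling {a | b} by t gives {a - t | b + t}, which stops being hot when a - t = b + t, i.e. at t = (a - b)/2. So the temperature of a switch is (a - b)/2.
Temperature = (Left option - Right option) / 2
= (41 - (-33)) / 2
= 74 / 2
= 37

37


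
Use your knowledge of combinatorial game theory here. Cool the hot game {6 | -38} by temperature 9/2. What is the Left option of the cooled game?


Original game: {6 | -38} (a switch {a | b} with a > b).
Cooling by t (for t below the temperature (a - b)/2 = 22) taxes each move by t: {a | b} cooled by t is {a - t | b + t}.
Cooling amount: t = 9/2
Cooled Left option: 6 - 9/2 = 3/2
Cooled Right option: -38 + 9/2 = -67/2
Cooled game: {3/2 | -67/2}
Left option = 3/2

3/2


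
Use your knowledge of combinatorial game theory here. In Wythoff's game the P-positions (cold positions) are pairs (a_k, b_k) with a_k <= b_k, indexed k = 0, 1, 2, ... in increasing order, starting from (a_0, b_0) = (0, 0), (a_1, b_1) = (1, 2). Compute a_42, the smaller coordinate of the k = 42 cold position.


By Wythoff's theorem, a_k = floor(k * phi) and b_k = floor(k * phi^2) = a_k + k, where phi = (1 + sqrt(5))/2 is the golden ratio.
phi = (1 + sqrt(5))/2 = 1.618034
k = 42
k * phi = 42 * 1.618034 = 67.957428
a_42 = floor(k * phi) = 67

67


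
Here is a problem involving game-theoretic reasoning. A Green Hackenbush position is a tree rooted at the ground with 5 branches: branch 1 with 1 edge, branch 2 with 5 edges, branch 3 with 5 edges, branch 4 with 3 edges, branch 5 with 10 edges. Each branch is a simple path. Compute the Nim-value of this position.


The tree has 5 branches from the ground vertex.
In Green Hackenbush, the Nim-value of a simple path of length k is k.
Branch 1: length 1, Nim-value = 1
Branch 2: length 5, Nim-value = 5
Branch 3: length 5, Nim-value = 5
Branch 4: length 3, Nim-value = 3
Branch 5: length 10, Nim-value = 10
Total Nim-value = XOR of all branch values:
0 XOR 1 = 1
1 XOR 5 = 4
4 XOR 5 = 1
1 XOR 3 = 2
2 XOR 10 = 8
Nim-value of the tree = 8

8


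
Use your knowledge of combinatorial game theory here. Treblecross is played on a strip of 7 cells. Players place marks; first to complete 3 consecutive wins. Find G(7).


Treblecross: place X on empty cells; 3-in-a-row wins.
Playing within two cells of an existing X lets the opponent win at once, so sensible play treats the cells i-2..i+2 around each X as dead. The player left with no safe cell loses, so this is a normal-play take-away game on strips of safe cells.
Placing X at cell i (0-indexed) of a strip of k safe cells leaves independent strips of sizes max(0, i-2) and max(0, k-i-3). Hence G(k) = mex{ G(max(0,i-2)) XOR G(max(0,k-i-3)) : 0 <= i < k }, with G(0) = 0.
G(1): splits (0,0):0^0=0 -> mex({0}) = 1
G(2): splits (0,0):0^0=0 -> mex({0}) = 1
G(3): splits (0,0):0^0=0 -> mex({0}) = 1
G(4): splits (0,1):0^1=1 (0,0):0^0=0 -> mex({0, 1}) = 2
G(5): splits (0,2):0^1=1 (0,1):0^1=1 (0,0):0^0=0 -> mex({0, 1}) = 2
G(6) = mex({1}) = 0
G(7) = mex({0, 1, 2}) = 3
Therefore G(7) = 3.

3


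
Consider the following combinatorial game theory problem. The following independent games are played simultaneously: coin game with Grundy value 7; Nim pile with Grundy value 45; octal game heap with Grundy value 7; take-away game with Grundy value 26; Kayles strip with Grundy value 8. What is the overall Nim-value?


By the Sprague-Grundy theorem, the Grundy value of a sum of games is the XOR of individual Grundy values.
coin game: Grundy value = 7. Running XOR: 0 XOR 7 = 7
Nim pile: Grundy value = 45. Running XOR: 7 XOR 45 = 42
octal game heap: Grundy value = 7. Running XOR: 42 XOR 7 = 45
take-away game: Grundy value = 26. Running XOR: 45 XOR 26 = 55
Kayles strip: Grundy value = 8. Running XOR: 55 XOR 8 = 63
The combined Grundy value is 63.

63


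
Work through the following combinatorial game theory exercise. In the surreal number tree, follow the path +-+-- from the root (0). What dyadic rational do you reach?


Sign expansion: +-+--
Rule: track bounds (lo, hi), initially (-inf, +inf). On '+', the current value becomes lo and we move to the simplest number in (value, hi): value + 1 if hi = +inf, otherwise the midpoint (value + hi)/2. On '-', the current value becomes hi and we move to value - 1 if lo = -inf, otherwise the midpoint (lo + value)/2.
Start at 0.
Step 1: sign = +, move right. Bounds: (0, +inf). Value = 1
Step 2: sign = -, move left. Bounds: (0, 1). Value = 1/2
Step 3: sign = +, move right. Bounds: (1/2, 1). Value = 3/4
Step 4: sign = -, move left. Bounds: (1/2, 3/4). Value = 5/8
Step 5: sign = -, move left. Bounds: (1/2, 5/8). Value = 9/16
The surreal number with sign expansion +-+-- is 9/16.

9/16


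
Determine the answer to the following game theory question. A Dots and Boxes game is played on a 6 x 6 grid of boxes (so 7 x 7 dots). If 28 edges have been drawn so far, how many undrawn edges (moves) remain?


Grid: 6 x 6 boxes, i.e. 7 rows and 7 columns of dots.
Horizontal edges: (rows + 1) * cols = 7 * 6 = 42
Vertical edges: rows * (cols + 1) = 6 * 7 = 42
Total edges: 42 + 42 = 84
Edges drawn: 28
Remaining: 84 - 28 = 56

56


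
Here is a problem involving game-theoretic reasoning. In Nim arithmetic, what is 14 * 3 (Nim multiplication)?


Nim multiplication is bilinear over XOR: (u XOR v) * w = (u*w) XOR (v*w).
So we split each operand into its bit components and XOR the pairwise Nim products.
14 = 2 + 4 + 8 (as XOR of powers of 2).
3 = 1 + 2 (as XOR of powers of 2).
Using the standard Nim-product table on single bits:
  2*2 = 3,   2*4 = 8,   2*8 = 12,
  4*4 = 6,   4*8 = 11,  8*8 = 13,
and  1*x = x (identity), k*l = l*k (commutative).
Pairwise Nim products:
  2 * 1 = 2
  2 * 2 = 3
  4 * 1 = 4
  4 * 2 = 8
  8 * 1 = 8
  8 * 2 = 12
XOR them: 2 XOR 3 XOR 4 XOR 8 XOR 8 XOR 12 = 9.
Result: 14 * 3 = 9 (in Nim).

9


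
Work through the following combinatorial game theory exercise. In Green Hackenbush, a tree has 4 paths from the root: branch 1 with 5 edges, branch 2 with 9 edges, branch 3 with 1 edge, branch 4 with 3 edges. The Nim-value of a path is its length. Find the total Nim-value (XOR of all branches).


The tree has 4 branches from the ground vertex.
In Green Hackenbush, the Nim-value of a simple path of length k is k.
Branch 1: length 5, Nim-value = 5
Branch 2: length 9, Nim-value = 9
Branch 3: length 1, Nim-value = 1
Branch 4: length 3, Nim-value = 3
Total Nim-value = XOR of all branch values:
0 XOR 5 = 5
5 XOR 9 = 12
12 XOR 1 = 13
13 XOR 3 = 14
Nim-value of the tree = 14

14


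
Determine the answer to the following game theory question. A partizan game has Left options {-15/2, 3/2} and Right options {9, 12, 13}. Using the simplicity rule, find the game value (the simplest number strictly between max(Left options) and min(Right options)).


Left options: {-15/2, 3/2}, max = 3/2
Right options: {9, 12, 13}, min = 9
All options are numbers and max(Left) < min(Right), so by the simplicity theorem the value is the simplest (earliest-born) number strictly between 3/2 and 9.
Integers 2 through 8 all lie strictly between 3/2 and 9.
Among integers, the simplest (lowest birthday = smallest |n|; 0 is born on day 0, +-n on day n) is 2.
No non-integer in the interval can be simpler: if x is a non-integer in the interval, then floor(x) or ceil(x) also lies in the interval (the interval contains an integer), and both are proper prefixes of x's sign expansion, i.e. born earlier. So the game value is 2.
Game value = 2

2


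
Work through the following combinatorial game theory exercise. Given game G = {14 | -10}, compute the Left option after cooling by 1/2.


Original game: {14 | -10} (a switch {a | b} with a > b).
Cooling by t (for t below the temperature (a - b)/2 = 12) taxes each move by t: {a | b} cooled by t is {a - t | b + t}.
Cooling amount: t = 1/2
Cooled Left option: 14 - 1/2 = 27/2
Cooled Right option: -10 + 1/2 = -19/2
Cooled game: {27/2 | -19/2}
Left option = 27/2

27/2


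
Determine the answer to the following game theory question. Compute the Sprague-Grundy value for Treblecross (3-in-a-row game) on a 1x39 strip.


Treblecross: place X on empty cells; 3-in-a-row wins.
Playing within two cells of an existing X lets the opponent win at once, so sensible play treats the cells i-2..i+2 around each X as dead. The player left with no safe cell loses, so this is a normal-play take-away game on strips of safe cells.
Placing X at cell i (0-indexed) of a strip of k safe cells leaves independent strips of sizes max(0, i-2) and max(0, k-i-3). Hence G(k) = mex{ G(max(0,i-2)) XOR G(max(0,k-i-3)) : 0 <= i < k }, with G(0) = 0.
G(1): splits (0,0):0^0=0 -> mex({0}) = 1
G(2): splits (0,0):0^0=0 -> mex({0}) = 1
G(3): splits (0,0):0^0=0 -> mex({0}) = 1
G(4): splits (0,1):0^1=1 (0,0):0^0=0 -> mex({0, 1}) = 2
G(5): splits (0,2):0^1=1 (0,1):0^1=1 (0,0):0^0=0 -> mex({0, 1}) = 2
G(6) = mex({1}) = 0
G(7) = mex({0, 1, 2}) = 3
G(8) = mex({0, 1, 2}) = 3
G(9) = mex({0, 2}) = 1
G(10) = mex({0, 2, 3}) = 1
G(11) = mex({0, 3}) = 1
G(12) = mex({1, 3}) = 0
G(13) = mex({0, 1, 2, 3}) = 4
G(14) = mex({0, 1, 2}) = 3
G(15) = mex({0, 1, 2}) = 3
G(16) = mex({0, 1, 2, 4}) = 3
G(17) = mex({0, 1, 3, 4}) = 2
G(18) = mex({0, 1, 3, 4}) = 2
G(19) = mex({0, 1, 3, 5}) = 2
G(20) = mex({0, 1, 2, 3, 5}) = 4
G(21) = mex({0, 1, 2, 3, 5}) = 4
G(22) = mex({1, 2, 6}) = 0
G(23) = mex({0, 1, 2, 3, 4, 6}) = 5
G(24) = mex({0, 1, 2, 3, 4}) = 5
G(25) = mex({0, 1, 3, 4, 7}) = 2
G(26) = mex({0, 1, 3, 4, 5, 7}) = 2
G(27) = mex({0, 1, 3, 5}) = 2
G(28) = mex({0, 1, 2, 5}) = 3
G(29) = mex({0, 1, 2, 4, 5, 6}) = 3
G(30) = mex({1, 2, 4, 6}) = 0
G(31) = mex({0, 1, 2, 3, 4, 6}) = 5
G(32) = mex({1, 2, 3, 4, 7}) = 0
G(33) = mex({0, 3, 7}) = 1
G(34) = mex({0, 2, 3, 5, 7}) = 1
G(35) = mex({0, 2, 3, 5, 6}) = 1
G(36) = mex({0, 1, 2, 5, 6}) = 3
G(37) = mex({0, 1, 2, 4, 5, 6}) = 3
G(38) = mex({0, 1, 2, 4}) = 3
G(39) = mex({0, 1, 2, 3, 4, 7}) = 5
Therefore G(39) = 5.

5


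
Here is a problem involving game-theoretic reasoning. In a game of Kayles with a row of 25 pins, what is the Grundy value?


Kayles: a move removes 1 or 2 adjacent pins from a contiguous row.
Removing pins from a row of k leaves two independent rows (a, b) with a + b = k - 1 (one pin) or a + b = k - 2 (two pins); an end removal gives a = 0.
By Sprague-Grundy, G(k) = mex{ G(a) XOR G(b) } over all these splits. G(0) = 0.
G(1): splits (0,0):0^0=0 -> mex({0}) = 1
G(2): splits (0,1):0^1=1 (0,0):0^0=0 -> mex({0, 1}) = 2
G(3): splits (0,2):0^2=2 (1,1):1^1=0 (0,1):0^1=1 -> mex({0, 1, 2}) = 3
G(4): splits (0,3):0^3=3 (1,2):1^2=3 (0,2):0^2=2 (1,1):1^1=0 -> mex({0, 2, 3}) = 1
G(5): splits (0,4):0^1=1 (1,3):1^3=2 (2,2):2^2=0 (0,3):0^3=3 (1,2):1^2=3 -> mex({0, 1, 2, 3}) = 4
G(6) = mex({0, 1, 2, 4}) = 3
G(7) = mex({0, 1, 3, 4, 5}) = 2
G(8) = mex({0, 2, 3, 5, 6}) = 1
G(9) = mex({0, 1, 2, 3, 6, 7}) = 4
G(10) = mex({0, 1, 3, 4, 5, 7}) = 2
G(11) = mex({0, 1, 2, 3, 4, 5}) = 6
G(12) = mex({0, 1, 2, 3, 5, 6, 7}) = 4
G(13) = mex({0, 2, 3, 4, 6, 7}) = 1
G(14) = mex({0, 1, 4, 5, 6, 7}) = 2
G(15) = mex({0, 1, 2, 3, 4, 5, 6}) = 7
G(16) = mex({0, 2, 3, 5, 6, 7}) = 1
G(17) = mex({0, 1, 2, 3, 5, 6, 7}) = 4
G(18) = mex({0, 1, 2, 4, 5, 6}) = 3
G(19) = mex({0, 1, 3, 4, 5, 7}) = 2
G(20) = mex({0, 2, 3, 4, 5, 6, 7}) = 1
G(21) = mex({0, 1, 2, 3, 5, 6, 7}) = 4
G(22) = mex({0, 1, 2, 3, 4, 5, 7}) = 6
G(23) = mex({0, 1, 2, 3, 4, 5, 6}) = 7
G(24) = mex({0, 1, 2, 3, 5, 6, 7}) = 4
G(25) = mex({0, 2, 3, 4, 6, 7}) = 1
Therefore G(25) = 1.

1


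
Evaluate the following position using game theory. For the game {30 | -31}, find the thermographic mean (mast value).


Game = {30 | -31}, a switch {a | b} with numbers a > b.
Its thermograph has left wall a - t and right wall b + t, which meet at t = (a - b)/2, where both equal (a + b)/2. So the mast (mean value) is at (a + b)/2.
Mean = (30 + (-31))/2 = -1/2 = -1/2

-1/2


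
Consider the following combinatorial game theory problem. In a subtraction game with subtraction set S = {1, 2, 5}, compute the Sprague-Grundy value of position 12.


The subtraction set is S = {1, 2, 5}.
G(k) = mex{ G(k - s) : s in S, s <= k }. We compute iteratively: G(0) = 0.
G(1) = mex({0}) = 1
G(2) = mex({0, 1}) = 2
G(3) = mex({1, 2}) = 0
G(4) = mex({0, 2}) = 1
G(5) = mex({0, 1}) = 2
G(6) = mex({1, 2}) = 0
G(7) = mex({0, 2}) = 1
Observe that G(3)..G(7) = 0, 1, 2, 0, 1 repeats G(0)..G(4) = 0, 1, 2, 0, 1.
For k >= max(S) = 5, G(k) is determined by the previous 5 values G(k-5)..G(k-1); a window of 5 consecutive values has recurred shifted by 3, so by induction G(k + 3) = G(k) for all k >= 0: the sequence is periodic from the start with period 3.
One period: G(0..2) = 0, 1, 2.
12 mod 3 = 0, so G(12) = G(0) = 0.

0


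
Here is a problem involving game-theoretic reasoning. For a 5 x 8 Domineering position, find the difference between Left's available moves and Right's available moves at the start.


Board is 5 x 8 (rows x cols).
Left (vertical) placements: (rows-1) * cols = 4 * 8 = 32
Right (horizontal) placements: rows * (cols-1) = 5 * 7 = 35
Advantage = Left - Right = 32 - 35 = -3

-3


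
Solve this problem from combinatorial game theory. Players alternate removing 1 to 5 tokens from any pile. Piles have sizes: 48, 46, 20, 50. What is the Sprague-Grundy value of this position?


Subtraction set: {1, 2, 3, 4, 5}
For this subtraction set, G(n) = n mod 6 (period = max + 1 = 6).
Pile 1 (size 48): G(48) = 48 mod 6 = 0
Pile 2 (size 46): G(46) = 46 mod 6 = 4
Pile 3 (size 20): G(20) = 20 mod 6 = 2
Pile 4 (size 50): G(50) = 50 mod 6 = 2
Total Grundy value = XOR of all: 0 XOR 4 XOR 2 XOR 2 = 4

4


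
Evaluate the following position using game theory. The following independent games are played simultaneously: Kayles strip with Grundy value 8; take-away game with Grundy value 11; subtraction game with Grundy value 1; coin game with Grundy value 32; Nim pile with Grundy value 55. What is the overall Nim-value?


By the Sprague-Grundy theorem, the Grundy value of a sum of games is the XOR of individual Grundy values.
Kayles strip: Grundy value = 8. Running XOR: 0 XOR 8 = 8
take-away game: Grundy value = 11. Running XOR: 8 XOR 11 = 3
subtraction game: Grundy value = 1. Running XOR: 3 XOR 1 = 2
coin game: Grundy value = 32. Running XOR: 2 XOR 32 = 34
Nim pile: Grundy value = 55. Running XOR: 34 XOR 55 = 21
The combined Grundy value is 21.

21


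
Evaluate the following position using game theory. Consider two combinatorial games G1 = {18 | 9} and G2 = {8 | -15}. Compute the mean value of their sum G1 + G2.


G1 = {18 | 9}, G2 = {8 | -15}
Each is a switch {a | b} with numbers a > b; its mean value is (a + b)/2, and mean value is additive over game sums: m(G1 + G2) = m(G1) + m(G2).
Mean of G1 = (18 + (9))/2 = 27/2 = 27/2
Mean of G2 = (8 + (-15))/2 = -7/2 = -7/2
Mean of G1 + G2 = 27/2 + -7/2 = 10

10


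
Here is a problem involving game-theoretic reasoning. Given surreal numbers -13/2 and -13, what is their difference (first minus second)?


x = -13/2, y = -13
Converting to common denominator: 2
x = -13/2, y = -26/2
x - y = -13/2 - -13 = 13/2

13/2


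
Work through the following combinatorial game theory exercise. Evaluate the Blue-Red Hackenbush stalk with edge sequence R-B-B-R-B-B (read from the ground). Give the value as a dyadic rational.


Edges (from ground): R-B-B-R-B-B
By Berlekamp's sign-expansion rule, a Blue-Red Hackenbush stalk has the value of the surreal number whose sign sequence is the edge sequence with B -> + and R -> -.
Sign sequence: -++-++
Trace the sign expansion in the surreal number tree, starting from 0:
Edge 1: R (sign -) -> bounds (-inf, 0), value = -1
Edge 2: B (sign +) -> bounds (-1, 0), value = -1/2
Edge 3: B (sign +) -> bounds (-1/2, 0), value = -1/4
Edge 4: R (sign -) -> bounds (-1/2, -1/4), value = -3/8
Edge 5: B (sign +) -> bounds (-3/8, -1/4), value = -5/16
Edge 6: B (sign +) -> bounds (-5/16, -1/4), value = -9/32
Game value = -9/32

-9/32


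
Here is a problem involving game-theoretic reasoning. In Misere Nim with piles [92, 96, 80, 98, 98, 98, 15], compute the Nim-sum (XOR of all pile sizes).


We need the XOR (exclusive or) of all pile sizes.
After XOR-ing pile 1 (size 92): 0 XOR 92 = 92
After XOR-ing pile 2 (size 96): 92 XOR 96 = 60
After XOR-ing pile 3 (size 80): 60 XOR 80 = 108
After XOR-ing pile 4 (size 98): 108 XOR 98 = 14
After XOR-ing pile 5 (size 98): 14 XOR 98 = 108
After XOR-ing pile 6 (size 98): 108 XOR 98 = 14
After XOR-ing pile 7 (size 15): 14 XOR 15 = 1
The Nim-value of this position is 1.

1


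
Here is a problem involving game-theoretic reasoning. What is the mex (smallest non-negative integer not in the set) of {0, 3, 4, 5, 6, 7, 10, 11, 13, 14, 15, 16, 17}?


Set = {0, 3, 4, 5, 6, 7, 10, 11, 13, 14, 15, 16, 17}
0 is in the set.
1 is NOT in the set. This is the mex.
mex = 1

1


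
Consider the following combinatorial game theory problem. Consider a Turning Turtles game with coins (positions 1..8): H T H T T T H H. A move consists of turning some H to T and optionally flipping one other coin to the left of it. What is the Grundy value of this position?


Coins: H T H T T T H H
Key fact: a single head at position k behaves exactly like a Nim heap of size k (turning it to T and optionally flipping a coin at j < k corresponds to moving the heap from k to j, or to 0), and heads combine as a disjunctive sum (two heads at the same place would cancel, matching j XOR j = 0). So the Nim-value is the XOR of the 1-indexed positions of the heads.
Face-up positions (1-indexed): [1, 3, 7, 8]
XOR 0 with 1: 0 XOR 1 = 1
XOR 1 with 3: 1 XOR 3 = 2
XOR 2 with 7: 2 XOR 7 = 5
XOR 5 with 8: 5 XOR 8 = 13
Nim-value = 13

13


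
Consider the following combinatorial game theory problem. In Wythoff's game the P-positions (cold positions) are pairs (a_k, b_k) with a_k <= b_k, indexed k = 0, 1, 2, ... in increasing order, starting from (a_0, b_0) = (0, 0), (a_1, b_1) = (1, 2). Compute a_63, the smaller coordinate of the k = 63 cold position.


By Wythoff's theorem, a_k = floor(k * phi) and b_k = floor(k * phi^2) = a_k + k, where phi = (1 + sqrt(5))/2 is the golden ratio.
phi = (1 + sqrt(5))/2 = 1.618034
k = 63
k * phi = 63 * 1.618034 = 101.936141
a_63 = floor(k * phi) = 101

101


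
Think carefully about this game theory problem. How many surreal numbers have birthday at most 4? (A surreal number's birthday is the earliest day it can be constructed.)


Day 0: {|} = 0 is born. Count = 1.
Day n: the number of surreal numbers born by day n is 2^(n+1) - 1.
By day 0: 2^1 - 1 = 1
By day 1: 2^2 - 1 = 3
By day 2: 2^3 - 1 = 7
By day 3: 2^4 - 1 = 15
By day 4: 2^5 - 1 = 31
By day 4: 31 surreal numbers.

31


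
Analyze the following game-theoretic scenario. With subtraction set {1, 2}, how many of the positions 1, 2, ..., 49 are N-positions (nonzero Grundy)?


Subtraction set S = {1, 2}, so G(n) = n mod 3.
G(n) = 0 when n is a multiple of 3.
Multiples of 3 in [1, 49]: 16
N-positions (nonzero Grundy) = 49 - 16 = 33

33


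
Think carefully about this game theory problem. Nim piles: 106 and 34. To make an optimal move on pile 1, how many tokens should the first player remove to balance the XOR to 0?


Piles: 106 and 34
Current XOR: 106 XOR 34 = 72 (non-zero, so this is an N-position).
To make the XOR zero, we need to find a move that balances the piles.
For pile 1 (size 106): target = 106 XOR 72 = 34
We reduce pile 1 from 106 to 34.
Tokens removed: 106 - 34 = 72
Verification: 34 XOR 34 = 0

72


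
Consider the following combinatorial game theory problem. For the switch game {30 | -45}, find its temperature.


The game is {30 | -45}, a switch {a | b} with numbers a > b.
Cooling {a | b} by t gives {a - t | b + t}, which stops being hot when a - t = b + t, i.e. at t = (a - b)/2. So the temperature of a switch is (a - b)/2.
Temperature = (Left option - Right option) / 2
= (30 - (-45)) / 2
= 75 / 2
= 75/2

75/2


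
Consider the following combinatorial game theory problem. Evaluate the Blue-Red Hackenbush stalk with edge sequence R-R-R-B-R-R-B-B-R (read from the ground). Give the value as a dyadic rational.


Edges (from ground): R-R-R-B-R-R-B-B-R
By Berlekamp's sign-expansion rule, a Blue-Red Hackenbush stalk has the value of the surreal number whose sign sequence is the edge sequence with B -> + and R -> -.
Sign sequence: ---+--++-
Trace the sign expansion in the surreal number tree, starting from 0:
Edge 1: R (sign -) -> bounds (-inf, 0), value = -1
Edge 2: R (sign -) -> bounds (-inf, -1), value = -2
Edge 3: R (sign -) -> bounds (-inf, -2), value = -3
Edge 4: B (sign +) -> bounds (-3, -2), value = -5/2
Edge 5: R (sign -) -> bounds (-3, -5/2), value = -11/4
Edge 6: R (sign -) -> bounds (-3, -11/4), value = -23/8
Edge 7: B (sign +) -> bounds (-23/8, -11/4), value = -45/16
Edge 8: B (sign +) -> bounds (-45/16, -11/4), value = -89/32
Edge 9: R (sign -) -> bounds (-45/16, -89/32), value = -179/64
Game value = -179/64

-179/64


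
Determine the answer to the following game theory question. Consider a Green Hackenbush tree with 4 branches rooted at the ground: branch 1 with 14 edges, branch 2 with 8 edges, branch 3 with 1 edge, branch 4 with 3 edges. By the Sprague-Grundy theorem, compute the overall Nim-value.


The tree has 4 branches from the ground vertex.
In Green Hackenbush, the Nim-value of a simple path of length k is k.
Branch 1: length 14, Nim-value = 14
Branch 2: length 8, Nim-value = 8
Branch 3: length 1, Nim-value = 1
Branch 4: length 3, Nim-value = 3
Total Nim-value = XOR of all branch values:
0 XOR 14 = 14
14 XOR 8 = 6
6 XOR 1 = 7
7 XOR 3 = 4
Nim-value of the tree = 4

4


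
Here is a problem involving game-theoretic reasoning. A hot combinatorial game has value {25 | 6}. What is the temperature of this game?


The game is {25 | 6}, a switch {a | b} with numbers a > b.
Cooling {a | b} by t gives {a - t | b + t}, which stops being hot when a - t = b + t, i.e. at t = (a - b)/2. So the temperature of a switch is (a - b)/2.
Temperature = (Left option - Right option) / 2
= (25 - (6)) / 2
= 19 / 2
= 19/2

19/2


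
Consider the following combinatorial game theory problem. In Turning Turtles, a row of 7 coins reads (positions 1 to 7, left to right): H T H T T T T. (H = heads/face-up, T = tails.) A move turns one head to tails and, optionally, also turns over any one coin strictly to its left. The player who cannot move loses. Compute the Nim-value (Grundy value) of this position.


Coins: H T H T T T T
Key fact: a single head at position k behaves exactly like a Nim heap of size k (turning it to T and optionally flipping a coin at j < k corresponds to moving the heap from k to j, or to 0), and heads combine as a disjunctive sum (two heads at the same place would cancel, matching j XOR j = 0). So the Nim-value is the XOR of the 1-indexed positions of the heads.
Face-up positions (1-indexed): [1, 3]
XOR 0 with 1: 0 XOR 1 = 1
XOR 1 with 3: 1 XOR 3 = 2
Nim-value = 2

2
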